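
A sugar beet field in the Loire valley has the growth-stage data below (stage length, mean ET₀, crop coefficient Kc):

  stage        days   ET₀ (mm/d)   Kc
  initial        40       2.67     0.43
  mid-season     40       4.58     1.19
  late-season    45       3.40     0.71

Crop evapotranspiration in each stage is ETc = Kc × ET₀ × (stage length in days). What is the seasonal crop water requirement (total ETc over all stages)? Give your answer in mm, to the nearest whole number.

373 mm

initial: 0.43 × 2.67 × 40 = 45.92 mm
mid-season: 1.19 × 4.58 × 40 = 218.01 mm
late-season: 0.71 × 3.40 × 45 = 108.63 mm
Seasonal total = 372.56 mm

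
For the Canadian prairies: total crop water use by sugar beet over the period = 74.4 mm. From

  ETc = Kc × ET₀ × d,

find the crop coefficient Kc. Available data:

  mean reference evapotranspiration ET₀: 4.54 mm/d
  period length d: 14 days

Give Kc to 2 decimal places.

1.17

ETc = Kc × ET₀ × d  ⇒  Kc = ETc / (ET₀ × d)
Kc = 74.4 / (4.54 × 14) = 74.4 / 63.56 = 1.1705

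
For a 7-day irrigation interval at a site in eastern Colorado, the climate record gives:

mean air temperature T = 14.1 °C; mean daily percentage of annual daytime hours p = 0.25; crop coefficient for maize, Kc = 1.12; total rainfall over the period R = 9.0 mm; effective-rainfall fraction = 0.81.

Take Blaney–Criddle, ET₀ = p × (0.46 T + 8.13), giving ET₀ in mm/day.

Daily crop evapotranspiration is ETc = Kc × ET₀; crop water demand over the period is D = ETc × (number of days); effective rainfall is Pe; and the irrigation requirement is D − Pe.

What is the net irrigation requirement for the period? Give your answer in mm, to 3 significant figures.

21.4 mm

ET₀ = 0.25 × (0.46 × 14.1 + 8.13) = 0.25 × 14.616 = 3.6540 mm/d
ETc = Kc × ET₀ = 1.12 × 3.6540 = 4.0925 mm/d
Crop demand D = ETc × 7 d = 4.0925 × 7 = 28.648 mm
Pe = 0.81 × 9.0 = 7.290 mm
D − Pe = 28.648 − 7.290 = 21.358 mm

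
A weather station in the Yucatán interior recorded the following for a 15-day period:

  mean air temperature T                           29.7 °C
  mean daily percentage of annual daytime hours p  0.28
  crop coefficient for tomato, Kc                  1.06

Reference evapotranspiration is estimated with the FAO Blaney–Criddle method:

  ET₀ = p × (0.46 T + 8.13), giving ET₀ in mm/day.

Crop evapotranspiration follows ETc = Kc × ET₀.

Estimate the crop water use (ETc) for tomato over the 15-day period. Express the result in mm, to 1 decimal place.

97.0 mm

ET₀ = 0.28 × (0.46 × 29.7 + 8.13) = 0.28 × 21.792 = 6.1018 mm/d
ETc = Kc × ET₀ = 1.06 × 6.1018 = 6.4679 mm/d
Over 15 days: 6.4679 × 15 = 97.019 mm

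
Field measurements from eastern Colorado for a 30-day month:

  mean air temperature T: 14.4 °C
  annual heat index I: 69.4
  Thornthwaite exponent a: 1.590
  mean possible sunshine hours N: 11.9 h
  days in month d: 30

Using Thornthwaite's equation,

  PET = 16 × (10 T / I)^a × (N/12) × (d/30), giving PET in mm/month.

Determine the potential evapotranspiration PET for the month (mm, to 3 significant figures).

50.6 mm

10T/I = 10 × 14.4 / 69.4 = 2.0749
(10T/I)^a = 2.0749^1.590 = 3.1917
Uncorrected PET = 16 × 3.1917 = 51.067 mm
Correction = (N/12)(d/30) = (11.9/12)(30/30) = 0.9917
PET = 51.067 × 0.9917 = 50.643 mm/month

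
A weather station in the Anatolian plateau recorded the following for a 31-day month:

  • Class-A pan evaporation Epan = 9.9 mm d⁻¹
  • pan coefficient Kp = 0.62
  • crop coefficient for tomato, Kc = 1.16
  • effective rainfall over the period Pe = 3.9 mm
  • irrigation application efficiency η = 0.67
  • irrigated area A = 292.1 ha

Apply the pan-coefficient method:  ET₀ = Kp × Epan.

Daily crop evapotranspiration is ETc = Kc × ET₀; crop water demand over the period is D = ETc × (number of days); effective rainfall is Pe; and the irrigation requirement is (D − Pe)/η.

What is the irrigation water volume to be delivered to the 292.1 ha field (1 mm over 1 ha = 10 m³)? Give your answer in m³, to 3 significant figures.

ET₀ = 0.62 × 9.9 = 6.1380 mm/d
ETc = Kc × ET₀ = 1.16 × 6.1380 = 7.1201 mm/d
Crop demand D = ETc × 31 d = 7.1201 × 31 = 220.723 mm
D − Pe = 220.723 − 3.9 = 216.823 mm
Gross irrigation = 216.823 / 0.67 = 323.616 mm
Volume = 323.616 mm × 292.1 ha × 10 = 945282.3 m³

945000 m³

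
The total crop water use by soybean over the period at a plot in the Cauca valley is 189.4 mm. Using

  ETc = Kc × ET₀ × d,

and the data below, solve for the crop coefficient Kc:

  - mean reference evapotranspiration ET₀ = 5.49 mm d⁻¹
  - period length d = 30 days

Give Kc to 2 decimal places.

ETc = Kc × ET₀ × d  ⇒  Kc = ETc / (ET₀ × d)
Kc = 189.4 / (5.49 × 30) = 189.4 / 164.70 = 1.1500

1.15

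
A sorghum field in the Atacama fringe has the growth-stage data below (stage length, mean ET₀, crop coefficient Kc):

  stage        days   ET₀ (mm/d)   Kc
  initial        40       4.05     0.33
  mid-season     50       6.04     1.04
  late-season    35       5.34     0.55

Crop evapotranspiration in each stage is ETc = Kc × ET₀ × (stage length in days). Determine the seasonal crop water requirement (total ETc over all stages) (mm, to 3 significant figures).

initial: 0.33 × 4.05 × 40 = 53.46 mm
mid-season: 1.04 × 6.04 × 50 = 314.08 mm
late-season: 0.55 × 5.34 × 35 = 102.80 mm
Seasonal total = 470.34 mm

470 mm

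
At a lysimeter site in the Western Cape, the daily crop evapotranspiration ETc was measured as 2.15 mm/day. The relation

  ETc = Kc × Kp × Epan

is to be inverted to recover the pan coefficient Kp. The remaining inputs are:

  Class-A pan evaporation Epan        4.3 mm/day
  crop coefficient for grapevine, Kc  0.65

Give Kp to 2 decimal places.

ETc = Kc × Kp × Epan  ⇒  Kp = ETc / (Kc × Epan)
Kp = 2.15 / (0.65 × 4.3) = 2.15 / 2.795 = 0.7692

0.77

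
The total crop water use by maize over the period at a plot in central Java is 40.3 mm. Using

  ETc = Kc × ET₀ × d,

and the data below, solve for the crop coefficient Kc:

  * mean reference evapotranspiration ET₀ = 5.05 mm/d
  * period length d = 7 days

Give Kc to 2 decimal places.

ETc = Kc × ET₀ × d  ⇒  Kc = ETc / (ET₀ × d)
Kc = 40.3 / (5.05 × 7) = 40.3 / 35.35 = 1.1400

1.14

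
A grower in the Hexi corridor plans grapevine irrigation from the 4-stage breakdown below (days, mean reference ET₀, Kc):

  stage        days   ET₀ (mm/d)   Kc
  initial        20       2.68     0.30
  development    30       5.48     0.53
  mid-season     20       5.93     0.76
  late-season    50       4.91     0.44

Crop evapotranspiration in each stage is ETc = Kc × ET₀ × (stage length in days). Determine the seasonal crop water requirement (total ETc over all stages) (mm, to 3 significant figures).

301 mm

initial: 0.30 × 2.68 × 20 = 16.08 mm
development: 0.53 × 5.48 × 30 = 87.13 mm
mid-season: 0.76 × 5.93 × 20 = 90.14 mm
late-season: 0.44 × 4.91 × 50 = 108.02 mm
Seasonal total = 301.37 mm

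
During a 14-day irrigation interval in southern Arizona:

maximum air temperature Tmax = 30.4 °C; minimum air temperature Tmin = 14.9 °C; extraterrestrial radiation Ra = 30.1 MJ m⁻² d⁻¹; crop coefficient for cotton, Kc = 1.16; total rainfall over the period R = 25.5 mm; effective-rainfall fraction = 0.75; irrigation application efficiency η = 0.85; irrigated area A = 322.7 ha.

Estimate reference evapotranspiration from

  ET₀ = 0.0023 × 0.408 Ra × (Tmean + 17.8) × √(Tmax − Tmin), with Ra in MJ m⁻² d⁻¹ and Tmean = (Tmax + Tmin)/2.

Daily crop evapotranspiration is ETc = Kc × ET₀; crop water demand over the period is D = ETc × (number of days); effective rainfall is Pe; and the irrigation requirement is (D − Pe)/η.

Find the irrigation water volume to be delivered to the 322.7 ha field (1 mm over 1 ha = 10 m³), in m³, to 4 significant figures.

Tmean = (30.4 + 14.9)/2 = 22.65 °C
0.408 Ra = 0.408 × 30.1 = 12.2808 mm/d equivalent
ET₀ = 0.0023 × 12.2808 × (22.65 + 17.8) × √15.5 = 0.0023 × 12.2808 × 40.45 × 3.9370 = 4.4982 mm/d
ETc = Kc × ET₀ = 1.16 × 4.4982 = 5.2179 mm/d
Crop demand D = ETc × 14 d = 5.2179 × 14 = 73.051 mm
Pe = 0.75 × 25.5 = 19.125 mm
D − Pe = 73.051 − 19.125 = 53.926 mm
Gross irrigation = 53.926 / 0.85 = 63.442 mm
Volume = 63.442 mm × 322.7 ha × 10 = 204727.3 m³

204700 m³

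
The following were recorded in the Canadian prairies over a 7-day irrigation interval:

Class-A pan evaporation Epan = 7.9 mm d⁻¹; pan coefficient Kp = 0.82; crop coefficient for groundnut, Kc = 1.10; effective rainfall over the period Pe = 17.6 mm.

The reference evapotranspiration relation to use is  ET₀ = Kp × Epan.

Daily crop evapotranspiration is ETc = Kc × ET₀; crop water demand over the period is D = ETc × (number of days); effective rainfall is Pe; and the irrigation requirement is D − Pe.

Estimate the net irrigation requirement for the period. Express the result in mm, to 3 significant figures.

ET₀ = 0.82 × 7.9 = 6.4780 mm/d
ETc = Kc × ET₀ = 1.10 × 6.4780 = 7.1258 mm/d
Crop demand D = ETc × 7 d = 7.1258 × 7 = 49.881 mm
D − Pe = 49.881 − 17.6 = 32.281 mm

32.3 mm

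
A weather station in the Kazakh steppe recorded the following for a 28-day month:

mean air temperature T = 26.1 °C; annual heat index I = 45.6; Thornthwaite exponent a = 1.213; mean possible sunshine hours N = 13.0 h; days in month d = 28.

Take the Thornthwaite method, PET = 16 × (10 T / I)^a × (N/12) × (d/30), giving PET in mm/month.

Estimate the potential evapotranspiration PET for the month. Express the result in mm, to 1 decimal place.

10T/I = 10 × 26.1 / 45.6 = 5.7237
(10T/I)^a = 5.7237^1.213 = 8.2997
Uncorrected PET = 16 × 8.2997 = 132.795 mm
Correction = (N/12)(d/30) = (13.0/12)(28/30) = 1.0111
PET = 132.795 × 1.0111 = 134.269 mm/month

134.3 mm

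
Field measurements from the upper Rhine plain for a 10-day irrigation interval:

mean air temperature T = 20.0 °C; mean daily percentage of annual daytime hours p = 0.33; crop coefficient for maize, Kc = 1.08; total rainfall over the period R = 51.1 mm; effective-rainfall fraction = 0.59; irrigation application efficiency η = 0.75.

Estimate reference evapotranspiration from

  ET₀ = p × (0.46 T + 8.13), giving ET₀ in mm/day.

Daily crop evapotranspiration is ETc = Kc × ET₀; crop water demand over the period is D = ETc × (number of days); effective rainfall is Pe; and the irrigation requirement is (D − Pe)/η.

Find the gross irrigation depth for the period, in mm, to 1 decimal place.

ET₀ = 0.33 × (0.46 × 20.0 + 8.13) = 0.33 × 17.330 = 5.7189 mm/d
ETc = Kc × ET₀ = 1.08 × 5.7189 = 6.1764 mm/d
Crop demand D = ETc × 10 d = 6.1764 × 10 = 61.764 mm
Pe = 0.59 × 51.1 = 30.149 mm
D − Pe = 61.764 − 30.149 = 31.615 mm
Gross irrigation = 31.615 / 0.75 = 42.153 mm

42.2 mm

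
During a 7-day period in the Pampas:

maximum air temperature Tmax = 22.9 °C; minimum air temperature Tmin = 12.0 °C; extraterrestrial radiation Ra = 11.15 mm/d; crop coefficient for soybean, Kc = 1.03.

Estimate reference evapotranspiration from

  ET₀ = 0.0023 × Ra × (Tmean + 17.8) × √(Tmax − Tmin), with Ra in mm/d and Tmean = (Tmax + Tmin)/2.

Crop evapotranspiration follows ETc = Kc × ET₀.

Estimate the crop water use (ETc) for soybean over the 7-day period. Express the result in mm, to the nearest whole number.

Tmean = (22.9 + 12.0)/2 = 17.45 °C
ET₀ = 0.0023 × 11.15 × (17.45 + 17.8) × √10.9 = 0.0023 × 11.15 × 35.25 × 3.3015 = 2.9845 mm/d
ETc = Kc × ET₀ = 1.03 × 2.9845 = 3.0740 mm/d
Over 7 days: 3.0740 × 7 = 21.518 mm

22 mm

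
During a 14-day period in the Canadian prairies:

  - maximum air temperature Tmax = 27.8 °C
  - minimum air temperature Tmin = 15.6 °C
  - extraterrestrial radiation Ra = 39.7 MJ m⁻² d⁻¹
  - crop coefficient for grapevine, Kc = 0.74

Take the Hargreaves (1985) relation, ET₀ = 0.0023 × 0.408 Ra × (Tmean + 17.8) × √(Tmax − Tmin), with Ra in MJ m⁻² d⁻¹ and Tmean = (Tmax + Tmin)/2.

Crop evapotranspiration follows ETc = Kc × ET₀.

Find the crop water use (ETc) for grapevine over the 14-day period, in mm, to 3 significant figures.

Tmean = (27.8 + 15.6)/2 = 21.70 °C
0.408 Ra = 0.408 × 39.7 = 16.1976 mm/d equivalent
ET₀ = 0.0023 × 16.1976 × (21.70 + 17.8) × √12.2 = 0.0023 × 16.1976 × 39.50 × 3.4928 = 5.1398 mm/d
ETc = Kc × ET₀ = 0.74 × 5.1398 = 3.8035 mm/d
Over 14 days: 3.8035 × 14 = 53.249 mm

53.2 mm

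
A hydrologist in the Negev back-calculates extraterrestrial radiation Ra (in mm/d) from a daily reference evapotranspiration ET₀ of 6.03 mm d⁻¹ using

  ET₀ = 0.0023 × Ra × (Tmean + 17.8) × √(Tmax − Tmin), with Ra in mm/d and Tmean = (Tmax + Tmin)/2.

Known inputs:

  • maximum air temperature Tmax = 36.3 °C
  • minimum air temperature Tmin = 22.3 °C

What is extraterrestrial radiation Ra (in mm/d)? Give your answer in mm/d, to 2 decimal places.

Tmean = 29.30 °C; √ΔT = 3.7417
Ra = ET₀ / [0.0023 × (Tmean+17.8) × √ΔT] = 6.03 / (0.0023 × 47.10 × 3.7417) = 14.876 mm/d

14.88 mm/d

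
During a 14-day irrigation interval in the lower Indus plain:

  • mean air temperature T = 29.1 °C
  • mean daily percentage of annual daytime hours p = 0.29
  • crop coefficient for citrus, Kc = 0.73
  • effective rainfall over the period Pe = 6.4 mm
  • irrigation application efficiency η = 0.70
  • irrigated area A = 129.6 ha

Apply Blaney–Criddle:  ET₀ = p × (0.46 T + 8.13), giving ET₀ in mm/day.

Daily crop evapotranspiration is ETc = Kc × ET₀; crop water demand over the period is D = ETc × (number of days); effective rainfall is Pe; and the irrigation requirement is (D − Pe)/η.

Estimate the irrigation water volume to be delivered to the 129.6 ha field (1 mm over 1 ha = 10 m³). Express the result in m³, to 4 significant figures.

ET₀ = 0.29 × (0.46 × 29.1 + 8.13) = 0.29 × 21.516 = 6.2396 mm/d
ETc = Kc × ET₀ = 0.73 × 6.2396 = 4.5549 mm/d
Crop demand D = ETc × 14 d = 4.5549 × 14 = 63.769 mm
D − Pe = 63.769 − 6.4 = 57.369 mm
Gross irrigation = 57.369 / 0.70 = 81.956 mm
Volume = 81.956 mm × 129.6 ha × 10 = 106215.0 m³

106200 m³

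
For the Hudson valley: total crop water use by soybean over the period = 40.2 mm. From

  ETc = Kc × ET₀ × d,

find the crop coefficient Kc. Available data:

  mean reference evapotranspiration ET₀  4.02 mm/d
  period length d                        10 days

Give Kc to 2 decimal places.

ETc = Kc × ET₀ × d  ⇒  Kc = ETc / (ET₀ × d)
Kc = 40.2 / (4.02 × 10) = 40.2 / 40.20 = 1.0000

1.00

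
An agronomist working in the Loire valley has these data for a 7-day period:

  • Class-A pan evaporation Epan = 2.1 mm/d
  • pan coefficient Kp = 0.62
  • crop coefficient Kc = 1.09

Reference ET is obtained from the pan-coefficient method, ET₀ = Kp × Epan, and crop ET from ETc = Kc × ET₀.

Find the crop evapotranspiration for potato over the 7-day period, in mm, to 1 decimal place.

9.9 mm

ET₀ = 0.62 × 2.1 = 1.3020 mm/d
ETc = Kc × ET₀ = 1.09 × 1.3020 = 1.4192 mm/d
Over 7 days: 1.4192 × 7 = 9.934 mm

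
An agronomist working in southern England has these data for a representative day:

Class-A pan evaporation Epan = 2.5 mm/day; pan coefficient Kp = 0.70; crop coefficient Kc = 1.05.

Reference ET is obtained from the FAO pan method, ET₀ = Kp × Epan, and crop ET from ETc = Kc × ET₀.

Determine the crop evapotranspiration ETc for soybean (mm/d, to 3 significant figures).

1.84 mm/d

ET₀ = 0.70 × 2.5 = 1.7500 mm/d
ETc = Kc × ET₀ = 1.05 × 1.7500 = 1.8375 mm/d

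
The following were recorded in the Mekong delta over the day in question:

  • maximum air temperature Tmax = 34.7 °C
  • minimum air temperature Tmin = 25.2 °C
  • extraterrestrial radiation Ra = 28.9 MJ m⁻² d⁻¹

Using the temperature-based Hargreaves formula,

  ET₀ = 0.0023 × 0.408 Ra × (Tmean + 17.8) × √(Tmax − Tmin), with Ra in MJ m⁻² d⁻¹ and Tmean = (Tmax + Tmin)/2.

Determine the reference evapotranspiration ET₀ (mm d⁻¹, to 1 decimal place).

Tmean = (34.7 + 25.2)/2 = 29.95 °C
0.408 Ra = 0.408 × 28.9 = 11.7912 mm/d equivalent
ET₀ = 0.0023 × 11.7912 × (29.95 + 17.8) × √9.5 = 0.0023 × 11.7912 × 47.75 × 3.0822 = 3.9914 mm/d

4.0 mm d⁻¹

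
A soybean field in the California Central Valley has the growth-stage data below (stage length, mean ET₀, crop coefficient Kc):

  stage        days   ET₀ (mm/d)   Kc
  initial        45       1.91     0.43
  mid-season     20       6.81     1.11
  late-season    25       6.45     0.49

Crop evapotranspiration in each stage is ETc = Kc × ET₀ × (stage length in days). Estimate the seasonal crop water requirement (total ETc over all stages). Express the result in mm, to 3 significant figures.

267 mm

initial: 0.43 × 1.91 × 45 = 36.96 mm
mid-season: 1.11 × 6.81 × 20 = 151.18 mm
late-season: 0.49 × 6.45 × 25 = 79.01 mm
Seasonal total = 267.15 mm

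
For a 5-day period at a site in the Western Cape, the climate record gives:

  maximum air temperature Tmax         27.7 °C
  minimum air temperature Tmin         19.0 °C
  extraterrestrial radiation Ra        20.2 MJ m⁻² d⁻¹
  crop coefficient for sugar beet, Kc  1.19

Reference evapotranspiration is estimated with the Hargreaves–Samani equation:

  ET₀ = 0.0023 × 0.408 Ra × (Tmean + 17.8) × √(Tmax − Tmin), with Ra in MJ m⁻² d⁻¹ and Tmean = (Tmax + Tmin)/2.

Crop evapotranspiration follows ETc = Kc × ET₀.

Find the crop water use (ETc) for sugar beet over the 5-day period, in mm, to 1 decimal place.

Tmean = (27.7 + 19.0)/2 = 23.35 °C
0.408 Ra = 0.408 × 20.2 = 8.2416 mm/d equivalent
ET₀ = 0.0023 × 8.2416 × (23.35 + 17.8) × √8.7 = 0.0023 × 8.2416 × 41.15 × 2.9496 = 2.3008 mm/d
ETc = Kc × ET₀ = 1.19 × 2.3008 = 2.7380 mm/d
Over 5 days: 2.7380 × 5 = 13.690 mm

13.7 mm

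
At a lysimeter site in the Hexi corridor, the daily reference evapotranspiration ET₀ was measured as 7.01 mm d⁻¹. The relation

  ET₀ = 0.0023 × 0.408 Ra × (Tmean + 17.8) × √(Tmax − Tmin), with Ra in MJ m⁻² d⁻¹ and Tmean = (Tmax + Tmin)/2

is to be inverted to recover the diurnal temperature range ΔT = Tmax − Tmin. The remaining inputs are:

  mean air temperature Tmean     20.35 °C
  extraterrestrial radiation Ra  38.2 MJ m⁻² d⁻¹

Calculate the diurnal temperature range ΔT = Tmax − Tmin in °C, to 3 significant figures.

26.3 °C

√ΔT = ET₀ / [0.0023 × 0.408 × Ra × (Tmean+17.8)] = 7.01 / (0.0023 × 15.5856 × 38.15) = 5.1259
ΔT = 5.1259² = 26.275 °C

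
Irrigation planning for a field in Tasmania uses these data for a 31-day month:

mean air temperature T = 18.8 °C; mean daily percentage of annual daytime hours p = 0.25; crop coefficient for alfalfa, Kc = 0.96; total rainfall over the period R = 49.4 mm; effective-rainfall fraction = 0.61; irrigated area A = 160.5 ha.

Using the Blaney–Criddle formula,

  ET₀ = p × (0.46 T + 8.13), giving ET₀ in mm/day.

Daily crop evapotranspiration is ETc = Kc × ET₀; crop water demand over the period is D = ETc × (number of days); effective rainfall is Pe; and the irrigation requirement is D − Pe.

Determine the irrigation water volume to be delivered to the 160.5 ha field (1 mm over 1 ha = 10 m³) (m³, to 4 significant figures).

ET₀ = 0.25 × (0.46 × 18.8 + 8.13) = 0.25 × 16.778 = 4.1945 mm/d
ETc = Kc × ET₀ = 0.96 × 4.1945 = 4.0267 mm/d
Crop demand D = ETc × 31 d = 4.0267 × 31 = 124.828 mm
Pe = 0.61 × 49.4 = 30.134 mm
D − Pe = 124.828 − 30.134 = 94.694 mm
Volume = 94.694 mm × 160.5 ha × 10 = 151983.9 m³

152000 m³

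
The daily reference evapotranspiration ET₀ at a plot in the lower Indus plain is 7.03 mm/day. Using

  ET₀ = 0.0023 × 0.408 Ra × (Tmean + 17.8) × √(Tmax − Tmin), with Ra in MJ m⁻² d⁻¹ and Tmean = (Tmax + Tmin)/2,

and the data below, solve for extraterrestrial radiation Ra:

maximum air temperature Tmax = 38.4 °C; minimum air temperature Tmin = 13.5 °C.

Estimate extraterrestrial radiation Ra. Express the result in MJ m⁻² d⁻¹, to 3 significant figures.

34.3 MJ m⁻² d⁻¹

Tmean = (38.4+13.5)/2 = 25.95 °C; ΔT = 24.9
Ra = ET₀ / [0.0023 × 0.408 × (Tmean+17.8) × √ΔT]
   = 7.03 / (0.0023 × 0.408 × 43.75 × 4.9900) = 34.315 MJ m⁻² d⁻¹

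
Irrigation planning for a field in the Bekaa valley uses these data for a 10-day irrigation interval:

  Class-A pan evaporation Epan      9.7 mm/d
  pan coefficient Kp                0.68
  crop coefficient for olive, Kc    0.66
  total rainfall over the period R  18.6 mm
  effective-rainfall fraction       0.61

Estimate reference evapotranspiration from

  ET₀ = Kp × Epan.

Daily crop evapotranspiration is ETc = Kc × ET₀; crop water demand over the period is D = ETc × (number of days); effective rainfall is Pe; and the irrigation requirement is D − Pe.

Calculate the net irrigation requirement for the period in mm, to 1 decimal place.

32.2 mm

ET₀ = 0.68 × 9.7 = 6.5960 mm/d
ETc = Kc × ET₀ = 0.66 × 6.5960 = 4.3534 mm/d
Crop demand D = ETc × 10 d = 4.3534 × 10 = 43.534 mm
Pe = 0.61 × 18.6 = 11.346 mm
D − Pe = 43.534 − 11.346 = 32.188 mm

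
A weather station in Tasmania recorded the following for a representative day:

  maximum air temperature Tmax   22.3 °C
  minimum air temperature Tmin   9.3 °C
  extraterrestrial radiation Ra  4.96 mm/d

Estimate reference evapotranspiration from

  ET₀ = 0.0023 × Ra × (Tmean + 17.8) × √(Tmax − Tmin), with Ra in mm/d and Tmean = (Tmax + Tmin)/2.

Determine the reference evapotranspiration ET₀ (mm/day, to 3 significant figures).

Tmean = (22.3 + 9.3)/2 = 15.80 °C
ET₀ = 0.0023 × 4.96 × (15.80 + 17.8) × √13.0 = 0.0023 × 4.96 × 33.60 × 3.6056 = 1.3821 mm/d

1.38 mm/day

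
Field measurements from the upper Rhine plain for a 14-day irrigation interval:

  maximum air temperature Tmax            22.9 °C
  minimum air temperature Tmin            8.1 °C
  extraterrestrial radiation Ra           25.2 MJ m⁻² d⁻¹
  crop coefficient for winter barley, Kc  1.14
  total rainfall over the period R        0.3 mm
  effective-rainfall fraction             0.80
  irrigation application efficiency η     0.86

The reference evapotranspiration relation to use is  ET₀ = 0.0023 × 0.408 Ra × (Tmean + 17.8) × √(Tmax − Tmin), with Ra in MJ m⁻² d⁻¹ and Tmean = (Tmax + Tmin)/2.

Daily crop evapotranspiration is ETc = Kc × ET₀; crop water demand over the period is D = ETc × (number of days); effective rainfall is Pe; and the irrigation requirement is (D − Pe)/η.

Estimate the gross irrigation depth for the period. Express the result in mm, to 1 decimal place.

Tmean = (22.9 + 8.1)/2 = 15.50 °C
0.408 Ra = 0.408 × 25.2 = 10.2816 mm/d equivalent
ET₀ = 0.0023 × 10.2816 × (15.50 + 17.8) × √14.8 = 0.0023 × 10.2816 × 33.30 × 3.8471 = 3.0295 mm/d
ETc = Kc × ET₀ = 1.14 × 3.0295 = 3.4536 mm/d
Crop demand D = ETc × 14 d = 3.4536 × 14 = 48.350 mm
Pe = 0.80 × 0.3 = 0.240 mm
D − Pe = 48.350 − 0.240 = 48.110 mm
Gross irrigation = 48.110 / 0.86 = 55.942 mm

55.9 mm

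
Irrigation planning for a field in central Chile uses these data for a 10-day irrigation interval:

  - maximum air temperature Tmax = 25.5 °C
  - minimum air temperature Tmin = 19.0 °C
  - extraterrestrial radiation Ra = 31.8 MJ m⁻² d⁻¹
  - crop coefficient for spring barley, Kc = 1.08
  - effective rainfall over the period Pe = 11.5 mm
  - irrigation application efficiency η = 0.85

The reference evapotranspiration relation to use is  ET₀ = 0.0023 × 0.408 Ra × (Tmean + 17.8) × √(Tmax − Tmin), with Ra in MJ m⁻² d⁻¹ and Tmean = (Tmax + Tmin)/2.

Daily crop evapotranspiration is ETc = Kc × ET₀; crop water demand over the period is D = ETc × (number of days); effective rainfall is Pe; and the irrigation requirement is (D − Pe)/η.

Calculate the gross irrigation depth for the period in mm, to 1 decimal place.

Tmean = (25.5 + 19.0)/2 = 22.25 °C
0.408 Ra = 0.408 × 31.8 = 12.9744 mm/d equivalent
ET₀ = 0.0023 × 12.9744 × (22.25 + 17.8) × √6.5 = 0.0023 × 12.9744 × 40.05 × 2.5495 = 3.0470 mm/d
ETc = Kc × ET₀ = 1.08 × 3.0470 = 3.2908 mm/d
Crop demand D = ETc × 10 d = 3.2908 × 10 = 32.908 mm
D − Pe = 32.908 − 11.5 = 21.408 mm
Gross irrigation = 21.408 / 0.85 = 25.186 mm

25.2 mm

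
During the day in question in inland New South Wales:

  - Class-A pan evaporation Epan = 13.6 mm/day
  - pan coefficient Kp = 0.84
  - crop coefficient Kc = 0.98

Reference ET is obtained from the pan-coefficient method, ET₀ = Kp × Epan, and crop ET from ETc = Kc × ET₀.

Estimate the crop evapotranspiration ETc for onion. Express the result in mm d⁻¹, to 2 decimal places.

ET₀ = 0.84 × 13.6 = 11.4240 mm/d
ETc = Kc × ET₀ = 0.98 × 11.4240 = 11.1955 mm/d

11.20 mm d⁻¹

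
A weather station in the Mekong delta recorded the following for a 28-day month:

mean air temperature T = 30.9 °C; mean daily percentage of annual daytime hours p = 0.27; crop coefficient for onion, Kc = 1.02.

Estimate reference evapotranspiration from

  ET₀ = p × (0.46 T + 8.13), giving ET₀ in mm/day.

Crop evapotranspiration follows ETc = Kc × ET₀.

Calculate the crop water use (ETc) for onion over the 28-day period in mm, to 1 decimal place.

ET₀ = 0.27 × (0.46 × 30.9 + 8.13) = 0.27 × 22.344 = 6.0329 mm/d
ETc = Kc × ET₀ = 1.02 × 6.0329 = 6.1536 mm/d
Over 28 days: 6.1536 × 28 = 172.301 mm

172.3 mm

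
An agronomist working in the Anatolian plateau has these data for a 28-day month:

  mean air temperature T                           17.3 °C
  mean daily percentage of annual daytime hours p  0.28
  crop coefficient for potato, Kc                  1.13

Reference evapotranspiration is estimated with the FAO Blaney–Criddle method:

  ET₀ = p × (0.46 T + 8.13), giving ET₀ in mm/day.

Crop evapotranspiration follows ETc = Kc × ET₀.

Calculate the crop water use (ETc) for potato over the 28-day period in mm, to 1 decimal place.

ET₀ = 0.28 × (0.46 × 17.3 + 8.13) = 0.28 × 16.088 = 4.5046 mm/d
ETc = Kc × ET₀ = 1.13 × 4.5046 = 5.0902 mm/d
Over 28 days: 5.0902 × 28 = 142.526 mm

142.5 mm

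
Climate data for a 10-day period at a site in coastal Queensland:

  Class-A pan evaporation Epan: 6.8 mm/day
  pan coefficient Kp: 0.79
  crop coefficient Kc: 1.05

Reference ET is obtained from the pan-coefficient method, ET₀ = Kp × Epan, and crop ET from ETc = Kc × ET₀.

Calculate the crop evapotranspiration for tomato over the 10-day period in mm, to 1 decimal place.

56.4 mm

ET₀ = 0.79 × 6.8 = 5.3720 mm/d
ETc = Kc × ET₀ = 1.05 × 5.3720 = 5.6406 mm/d
Over 10 days: 5.6406 × 10 = 56.406 mm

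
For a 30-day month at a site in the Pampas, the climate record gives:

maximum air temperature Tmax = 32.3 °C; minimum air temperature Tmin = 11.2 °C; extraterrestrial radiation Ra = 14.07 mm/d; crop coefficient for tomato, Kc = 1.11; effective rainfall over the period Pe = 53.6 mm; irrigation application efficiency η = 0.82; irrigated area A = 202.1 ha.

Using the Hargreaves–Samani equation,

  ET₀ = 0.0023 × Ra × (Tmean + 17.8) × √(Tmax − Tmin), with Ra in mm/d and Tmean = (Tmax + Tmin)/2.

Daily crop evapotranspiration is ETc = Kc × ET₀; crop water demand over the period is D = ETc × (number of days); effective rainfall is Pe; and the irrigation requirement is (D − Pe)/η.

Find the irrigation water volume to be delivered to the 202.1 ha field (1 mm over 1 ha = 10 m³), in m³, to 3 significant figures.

Tmean = (32.3 + 11.2)/2 = 21.75 °C
ET₀ = 0.0023 × 14.07 × (21.75 + 17.8) × √21.1 = 0.0023 × 14.07 × 39.55 × 4.5935 = 5.8791 mm/d
ETc = Kc × ET₀ = 1.11 × 5.8791 = 6.5258 mm/d
Crop demand D = ETc × 30 d = 6.5258 × 30 = 195.774 mm
D − Pe = 195.774 − 53.6 = 142.174 mm
Gross irrigation = 142.174 / 0.82 = 173.383 mm
Volume = 173.383 mm × 202.1 ha × 10 = 350407.0 m³

350000 m³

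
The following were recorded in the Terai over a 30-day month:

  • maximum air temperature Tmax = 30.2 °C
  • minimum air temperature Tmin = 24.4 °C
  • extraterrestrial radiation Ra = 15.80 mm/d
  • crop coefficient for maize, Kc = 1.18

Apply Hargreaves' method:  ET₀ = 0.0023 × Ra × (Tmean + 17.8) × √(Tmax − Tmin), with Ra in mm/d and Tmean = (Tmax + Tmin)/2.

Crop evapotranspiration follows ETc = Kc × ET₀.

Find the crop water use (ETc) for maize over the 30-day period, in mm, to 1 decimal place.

139.7 mm

Tmean = (30.2 + 24.4)/2 = 27.30 °C
ET₀ = 0.0023 × 15.80 × (27.30 + 17.8) × √5.8 = 0.0023 × 15.80 × 45.10 × 2.4083 = 3.9470 mm/d
ETc = Kc × ET₀ = 1.18 × 3.9470 = 4.6575 mm/d
Over 30 days: 4.6575 × 30 = 139.725 mm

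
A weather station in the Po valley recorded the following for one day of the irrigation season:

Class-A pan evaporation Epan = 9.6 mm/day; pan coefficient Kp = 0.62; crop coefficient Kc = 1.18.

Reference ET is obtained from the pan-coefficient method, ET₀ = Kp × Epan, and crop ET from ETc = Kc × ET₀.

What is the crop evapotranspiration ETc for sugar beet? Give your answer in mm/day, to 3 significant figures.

7.02 mm/day

ET₀ = 0.62 × 9.6 = 5.9520 mm/d
ETc = Kc × ET₀ = 1.18 × 5.9520 = 7.0234 mm/d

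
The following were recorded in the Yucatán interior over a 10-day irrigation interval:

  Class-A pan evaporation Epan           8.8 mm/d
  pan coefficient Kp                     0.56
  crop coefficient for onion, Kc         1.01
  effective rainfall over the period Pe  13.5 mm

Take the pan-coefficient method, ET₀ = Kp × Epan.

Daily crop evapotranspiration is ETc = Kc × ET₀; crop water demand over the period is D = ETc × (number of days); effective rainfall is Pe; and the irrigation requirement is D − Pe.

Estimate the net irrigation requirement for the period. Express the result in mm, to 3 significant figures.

36.3 mm

ET₀ = 0.56 × 8.8 = 4.9280 mm/d
ETc = Kc × ET₀ = 1.01 × 4.9280 = 4.9773 mm/d
Crop demand D = ETc × 10 d = 4.9773 × 10 = 49.773 mm
D − Pe = 49.773 − 13.5 = 36.273 mm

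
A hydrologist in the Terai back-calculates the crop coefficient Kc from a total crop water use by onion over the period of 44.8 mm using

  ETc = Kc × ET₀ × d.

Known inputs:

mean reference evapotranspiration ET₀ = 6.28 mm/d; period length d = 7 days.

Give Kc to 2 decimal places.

ETc = Kc × ET₀ × d  ⇒  Kc = ETc / (ET₀ × d)
Kc = 44.8 / (6.28 × 7) = 44.8 / 43.96 = 1.0191

1.02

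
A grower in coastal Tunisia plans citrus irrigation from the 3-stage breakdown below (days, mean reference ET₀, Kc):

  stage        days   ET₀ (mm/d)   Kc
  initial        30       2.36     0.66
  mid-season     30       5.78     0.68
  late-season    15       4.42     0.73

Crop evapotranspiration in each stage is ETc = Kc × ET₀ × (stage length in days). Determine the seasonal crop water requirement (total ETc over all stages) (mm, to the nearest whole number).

213 mm

initial: 0.66 × 2.36 × 30 = 46.73 mm
mid-season: 0.68 × 5.78 × 30 = 117.91 mm
late-season: 0.73 × 4.42 × 15 = 48.40 mm
Seasonal total = 213.04 mm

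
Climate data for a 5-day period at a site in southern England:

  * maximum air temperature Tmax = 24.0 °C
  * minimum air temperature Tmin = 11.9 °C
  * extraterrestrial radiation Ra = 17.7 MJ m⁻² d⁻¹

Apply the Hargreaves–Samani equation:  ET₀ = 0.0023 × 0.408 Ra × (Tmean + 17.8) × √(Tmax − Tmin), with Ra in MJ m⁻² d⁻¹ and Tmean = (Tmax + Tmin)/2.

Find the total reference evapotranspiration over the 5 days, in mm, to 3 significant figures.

Tmean = (24.0 + 11.9)/2 = 17.95 °C
0.408 Ra = 0.408 × 17.7 = 7.2216 mm/d equivalent
ET₀ = 0.0023 × 7.2216 × (17.95 + 17.8) × √12.1 = 0.0023 × 7.2216 × 35.75 × 3.4785 = 2.0655 mm/d
Over 5 days: 2.0655 × 5 = 10.328 mm

10.3 mm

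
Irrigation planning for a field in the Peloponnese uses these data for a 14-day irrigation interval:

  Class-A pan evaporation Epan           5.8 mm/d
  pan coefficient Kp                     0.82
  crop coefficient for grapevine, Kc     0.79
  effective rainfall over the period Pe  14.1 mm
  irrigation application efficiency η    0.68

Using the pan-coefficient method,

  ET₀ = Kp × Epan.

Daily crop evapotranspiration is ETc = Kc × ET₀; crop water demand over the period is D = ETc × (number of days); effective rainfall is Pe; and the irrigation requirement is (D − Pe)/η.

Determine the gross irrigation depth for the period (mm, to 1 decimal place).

56.6 mm

ET₀ = 0.82 × 5.8 = 4.7560 mm/d
ETc = Kc × ET₀ = 0.79 × 4.7560 = 3.7572 mm/d
Crop demand D = ETc × 14 d = 3.7572 × 14 = 52.601 mm
D − Pe = 52.601 − 14.1 = 38.501 mm
Gross irrigation = 38.501 / 0.68 = 56.619 mm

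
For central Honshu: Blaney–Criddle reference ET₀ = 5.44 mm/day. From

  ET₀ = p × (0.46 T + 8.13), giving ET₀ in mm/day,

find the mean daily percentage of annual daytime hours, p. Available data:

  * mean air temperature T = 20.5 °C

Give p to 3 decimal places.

0.310

p = ET₀ / (0.46 T + 8.13) = 5.44 / (0.46 × 20.5 + 8.13) = 5.44 / 17.560 = 0.3098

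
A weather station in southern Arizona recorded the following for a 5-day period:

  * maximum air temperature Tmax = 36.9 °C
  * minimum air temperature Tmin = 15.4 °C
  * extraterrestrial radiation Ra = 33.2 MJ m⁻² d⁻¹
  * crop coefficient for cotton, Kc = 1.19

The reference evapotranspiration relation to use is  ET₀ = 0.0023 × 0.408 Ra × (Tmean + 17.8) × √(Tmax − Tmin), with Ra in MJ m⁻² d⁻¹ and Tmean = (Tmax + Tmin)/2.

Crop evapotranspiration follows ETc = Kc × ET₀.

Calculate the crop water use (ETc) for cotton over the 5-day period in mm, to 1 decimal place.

Tmean = (36.9 + 15.4)/2 = 26.15 °C
0.408 Ra = 0.408 × 33.2 = 13.5456 mm/d equivalent
ET₀ = 0.0023 × 13.5456 × (26.15 + 17.8) × √21.5 = 0.0023 × 13.5456 × 43.95 × 4.6368 = 6.3490 mm/d
ETc = Kc × ET₀ = 1.19 × 6.3490 = 7.5553 mm/d
Over 5 days: 7.5553 × 5 = 37.777 mm

37.8 mm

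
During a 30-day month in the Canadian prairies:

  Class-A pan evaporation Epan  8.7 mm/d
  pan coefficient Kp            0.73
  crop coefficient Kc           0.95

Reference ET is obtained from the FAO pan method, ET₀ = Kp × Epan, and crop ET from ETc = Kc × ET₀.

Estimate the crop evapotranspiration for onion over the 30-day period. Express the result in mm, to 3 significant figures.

181 mm

ET₀ = 0.73 × 8.7 = 6.3510 mm/d
ETc = Kc × ET₀ = 0.95 × 6.3510 = 6.0335 mm/d
Over 30 days: 6.0335 × 30 = 181.005 mm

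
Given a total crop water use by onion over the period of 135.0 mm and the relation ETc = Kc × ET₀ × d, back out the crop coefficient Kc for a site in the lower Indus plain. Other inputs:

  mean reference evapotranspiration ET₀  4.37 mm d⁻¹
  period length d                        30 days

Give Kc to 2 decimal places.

ETc = Kc × ET₀ × d  ⇒  Kc = ETc / (ET₀ × d)
Kc = 135.0 / (4.37 × 30) = 135.0 / 131.10 = 1.0297

1.03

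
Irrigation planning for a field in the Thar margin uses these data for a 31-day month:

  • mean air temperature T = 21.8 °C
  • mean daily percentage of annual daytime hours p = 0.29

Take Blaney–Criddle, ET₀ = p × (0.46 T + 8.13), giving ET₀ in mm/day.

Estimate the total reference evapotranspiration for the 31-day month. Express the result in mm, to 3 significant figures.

ET₀ = 0.29 × (0.46 × 21.8 + 8.13) = 0.29 × 18.158 = 5.2658 mm/d
Monthly total = 5.2658 × 31 = 163.240 mm

163 mm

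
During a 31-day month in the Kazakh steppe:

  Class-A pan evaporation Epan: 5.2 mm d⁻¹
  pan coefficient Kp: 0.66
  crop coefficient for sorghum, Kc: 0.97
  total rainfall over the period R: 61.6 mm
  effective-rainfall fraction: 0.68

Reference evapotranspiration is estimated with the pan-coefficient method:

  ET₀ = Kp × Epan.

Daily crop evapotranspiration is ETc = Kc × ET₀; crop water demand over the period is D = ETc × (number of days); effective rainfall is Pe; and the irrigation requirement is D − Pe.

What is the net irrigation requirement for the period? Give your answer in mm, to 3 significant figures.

ET₀ = 0.66 × 5.2 = 3.4320 mm/d
ETc = Kc × ET₀ = 0.97 × 3.4320 = 3.3290 mm/d
Crop demand D = ETc × 31 d = 3.3290 × 31 = 103.199 mm
Pe = 0.68 × 61.6 = 41.888 mm
D − Pe = 103.199 − 41.888 = 61.311 mm

61.3 mm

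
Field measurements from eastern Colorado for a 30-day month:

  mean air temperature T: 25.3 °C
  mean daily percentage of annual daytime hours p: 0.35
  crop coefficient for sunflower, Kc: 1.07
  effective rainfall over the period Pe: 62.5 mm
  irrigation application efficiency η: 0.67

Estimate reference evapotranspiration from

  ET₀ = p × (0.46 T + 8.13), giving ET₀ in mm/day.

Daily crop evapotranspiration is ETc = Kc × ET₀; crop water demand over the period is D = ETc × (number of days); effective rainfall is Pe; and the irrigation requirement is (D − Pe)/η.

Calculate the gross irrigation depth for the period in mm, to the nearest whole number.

238 mm

ET₀ = 0.35 × (0.46 × 25.3 + 8.13) = 0.35 × 19.768 = 6.9188 mm/d
ETc = Kc × ET₀ = 1.07 × 6.9188 = 7.4031 mm/d
Crop demand D = ETc × 30 d = 7.4031 × 30 = 222.093 mm
D − Pe = 222.093 − 62.5 = 159.593 mm
Gross irrigation = 159.593 / 0.67 = 238.199 mm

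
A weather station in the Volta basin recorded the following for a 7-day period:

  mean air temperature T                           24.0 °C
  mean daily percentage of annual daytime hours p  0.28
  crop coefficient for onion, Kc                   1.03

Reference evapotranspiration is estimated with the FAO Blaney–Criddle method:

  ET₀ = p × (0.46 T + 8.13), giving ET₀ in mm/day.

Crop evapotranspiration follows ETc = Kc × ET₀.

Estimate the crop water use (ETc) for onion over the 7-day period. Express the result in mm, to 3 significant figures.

ET₀ = 0.28 × (0.46 × 24.0 + 8.13) = 0.28 × 19.170 = 5.3676 mm/d
ETc = Kc × ET₀ = 1.03 × 5.3676 = 5.5286 mm/d
Over 7 days: 5.5286 × 7 = 38.700 mm

38.7 mm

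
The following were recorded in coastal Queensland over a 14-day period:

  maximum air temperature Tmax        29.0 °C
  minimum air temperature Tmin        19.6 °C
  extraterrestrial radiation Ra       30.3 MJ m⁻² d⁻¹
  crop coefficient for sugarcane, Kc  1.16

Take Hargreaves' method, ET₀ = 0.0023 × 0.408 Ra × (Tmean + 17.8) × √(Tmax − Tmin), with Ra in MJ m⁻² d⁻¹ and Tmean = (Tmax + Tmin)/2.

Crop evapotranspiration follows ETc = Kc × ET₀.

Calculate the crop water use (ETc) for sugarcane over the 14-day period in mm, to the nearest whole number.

60 mm

Tmean = (29.0 + 19.6)/2 = 24.30 °C
0.408 Ra = 0.408 × 30.3 = 12.3624 mm/d equivalent
ET₀ = 0.0023 × 12.3624 × (24.30 + 17.8) × √9.4 = 0.0023 × 12.3624 × 42.10 × 3.0659 = 3.6700 mm/d
ETc = Kc × ET₀ = 1.16 × 3.6700 = 4.2572 mm/d
Over 14 days: 4.2572 × 14 = 59.601 mm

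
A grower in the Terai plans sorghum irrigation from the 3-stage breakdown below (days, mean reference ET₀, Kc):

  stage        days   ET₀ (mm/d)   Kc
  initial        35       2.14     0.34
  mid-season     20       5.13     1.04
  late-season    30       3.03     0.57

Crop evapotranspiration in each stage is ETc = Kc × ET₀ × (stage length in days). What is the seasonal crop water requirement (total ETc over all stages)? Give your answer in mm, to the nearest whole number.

184 mm

initial: 0.34 × 2.14 × 35 = 25.47 mm
mid-season: 1.04 × 5.13 × 20 = 106.70 mm
late-season: 0.57 × 3.03 × 30 = 51.81 mm
Seasonal total = 183.98 mm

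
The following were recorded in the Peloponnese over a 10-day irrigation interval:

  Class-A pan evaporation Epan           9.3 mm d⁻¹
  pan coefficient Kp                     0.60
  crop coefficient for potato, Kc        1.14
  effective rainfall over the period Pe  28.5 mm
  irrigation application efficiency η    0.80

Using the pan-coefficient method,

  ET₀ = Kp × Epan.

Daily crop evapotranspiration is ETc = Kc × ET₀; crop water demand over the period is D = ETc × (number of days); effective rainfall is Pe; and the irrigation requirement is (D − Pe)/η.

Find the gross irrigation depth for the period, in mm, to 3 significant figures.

ET₀ = 0.60 × 9.3 = 5.5800 mm/d
ETc = Kc × ET₀ = 1.14 × 5.5800 = 6.3612 mm/d
Crop demand D = ETc × 10 d = 6.3612 × 10 = 63.612 mm
D − Pe = 63.612 − 28.5 = 35.112 mm
Gross irrigation = 35.112 / 0.80 = 43.890 mm

43.9 mm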